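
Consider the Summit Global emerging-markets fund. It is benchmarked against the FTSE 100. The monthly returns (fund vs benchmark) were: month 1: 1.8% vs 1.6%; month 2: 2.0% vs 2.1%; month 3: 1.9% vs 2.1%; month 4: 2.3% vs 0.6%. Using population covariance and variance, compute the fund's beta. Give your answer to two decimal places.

-0.23

r̄p = 2.0000%,  r̄m = 1.6000%
Cov = Σ(rp − r̄p)(rm − r̄m) / 4 = -0.0875
Var(rm) = Σ(rm − r̄m)² / 4 = 0.3750
β = Cov / Var = -0.0875 / 0.3750 = -0.2333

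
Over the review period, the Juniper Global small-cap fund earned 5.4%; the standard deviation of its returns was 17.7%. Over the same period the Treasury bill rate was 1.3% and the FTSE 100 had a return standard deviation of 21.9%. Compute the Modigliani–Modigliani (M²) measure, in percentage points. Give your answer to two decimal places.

Sharpe = (Rp − Rf) / σp = (5.4% − 1.3%) / 17.7% = 0.2316
M² = Rf + Sharpe × σm = 1.3% + 0.2316 × 21.9% = 6.3720%

6.37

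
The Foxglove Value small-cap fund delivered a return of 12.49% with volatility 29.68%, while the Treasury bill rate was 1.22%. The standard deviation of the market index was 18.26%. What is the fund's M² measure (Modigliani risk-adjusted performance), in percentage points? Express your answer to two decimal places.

Sharpe = (Rp − Rf) / σp = (12.49% − 1.22%) / 29.68% = 0.3797
M² = Rf + Sharpe × σm = 1.22% + 0.3797 × 18.26% = 8.1533%

8.15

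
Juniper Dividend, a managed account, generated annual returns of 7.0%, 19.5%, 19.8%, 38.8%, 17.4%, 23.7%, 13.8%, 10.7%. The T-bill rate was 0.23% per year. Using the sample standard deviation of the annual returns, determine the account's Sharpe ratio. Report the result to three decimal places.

1.920

Mean return r̄ = 150.70 / 8 = 18.8375%
Σ(r − r̄)² = (7 − 18.8375)² + (19.5 − 18.8375)² + … = 657.2988
σ = √[657.2988 / 7] = 9.6902%
Sharpe = (r̄ − rf) / σ = (18.8375 − 0.23) / 9.6902 = 18.6075 / 9.6902 = 1.9202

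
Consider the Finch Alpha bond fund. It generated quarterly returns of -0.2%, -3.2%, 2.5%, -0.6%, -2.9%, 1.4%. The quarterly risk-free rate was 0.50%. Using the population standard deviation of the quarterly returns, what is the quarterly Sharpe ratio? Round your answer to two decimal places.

-0.48

Mean return r̄ = -3.00 / 6 = -0.5000%
Σ(r − r̄)² = (-0.2 − (-0.5000))² + (-3.2 − (-0.5000))² + … = 25.7600
σ = √[25.7600 / 6] = 2.0720%
Sharpe = (r̄ − rf) / σ = (-0.5000 − 0.5) / 2.0720 = -1.0000 / 2.0720 = -0.4826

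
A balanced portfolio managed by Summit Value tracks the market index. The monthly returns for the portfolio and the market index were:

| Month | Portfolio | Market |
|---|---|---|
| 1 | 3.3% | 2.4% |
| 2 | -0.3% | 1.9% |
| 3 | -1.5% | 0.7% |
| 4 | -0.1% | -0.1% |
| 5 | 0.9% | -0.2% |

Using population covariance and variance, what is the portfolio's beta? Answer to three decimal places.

0.723

r̄p = 0.4600%,  r̄m = 0.9400%
Cov = Σ(rp − r̄p)(rm − r̄m) / 5 = 0.7936
Var(rm) = Σ(rm − r̄m)² / 5 = 1.0984
β = Cov / Var = 0.7936 / 1.0984 = 0.7225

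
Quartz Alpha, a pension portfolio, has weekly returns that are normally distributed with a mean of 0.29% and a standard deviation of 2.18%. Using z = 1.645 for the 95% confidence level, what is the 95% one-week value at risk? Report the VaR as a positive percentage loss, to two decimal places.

3.30

VaR (as % loss) = −(μ − z·σ) = −(0.29% − 1.645 × 2.18%) = −(-3.2961%) = 3.2961%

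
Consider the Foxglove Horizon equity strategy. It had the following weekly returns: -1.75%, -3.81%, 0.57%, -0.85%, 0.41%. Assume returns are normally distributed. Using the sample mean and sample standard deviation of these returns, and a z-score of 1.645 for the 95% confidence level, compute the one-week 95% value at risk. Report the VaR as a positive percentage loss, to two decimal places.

4.04

Mean return μ = -5.430 / 5 = -1.0860%
Σ(r − μ)² = (-1.75 − (-1.0860))² + (-3.81 − (-1.0860))² + … = 12.8971
σ = √[12.8971 / 4] = 1.7956%
VaR = −(μ − z·σ) = −(-1.0860 − 1.645 × 1.7956) = −(-4.0398) = 4.0398%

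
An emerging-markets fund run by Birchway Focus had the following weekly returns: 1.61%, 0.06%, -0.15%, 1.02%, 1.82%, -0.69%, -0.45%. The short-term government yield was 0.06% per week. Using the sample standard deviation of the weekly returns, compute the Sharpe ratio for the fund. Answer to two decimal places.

0.39

Mean return r̄ = 3.220 / 7 = 0.4600%
Σ(r − r̄)² = 6.1684; sample σ = √(6.1684/6) = 1.0139%
Sharpe = (r̄ − rf) / σ = (0.4600 − 0.06) / 1.0139 = 0.4000 / 1.0139 = 0.3945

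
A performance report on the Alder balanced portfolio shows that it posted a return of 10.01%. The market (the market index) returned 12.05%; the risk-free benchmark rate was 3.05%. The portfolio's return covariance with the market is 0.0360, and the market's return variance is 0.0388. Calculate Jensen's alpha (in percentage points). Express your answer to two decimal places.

β = Cov / Var = 0.0360 / 0.0388 = 0.9278
E[R] = Rf + β(Rm − Rf) = 3.05% + 0.9278 × (12.05% − 3.05%) = 11.4002%
α = Rp − E[R] = 10.01% − 11.4002% = -1.3902

-1.39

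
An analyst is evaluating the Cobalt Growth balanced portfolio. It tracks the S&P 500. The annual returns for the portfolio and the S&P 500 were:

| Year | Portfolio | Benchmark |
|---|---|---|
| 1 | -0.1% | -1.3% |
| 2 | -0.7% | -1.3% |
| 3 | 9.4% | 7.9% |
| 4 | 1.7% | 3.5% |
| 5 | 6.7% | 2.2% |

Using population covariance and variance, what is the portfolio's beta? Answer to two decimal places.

r̄p = 3.4000%,  r̄m = 2.2000%
Cov = Σ(rp − r̄p)(rm − r̄m) / 5 = 11.7180
Var(rm) = Σ(rm − r̄m)² / 5 = 11.7360
β = Cov / Var = 11.7180 / 11.7360 = 0.9985

1.00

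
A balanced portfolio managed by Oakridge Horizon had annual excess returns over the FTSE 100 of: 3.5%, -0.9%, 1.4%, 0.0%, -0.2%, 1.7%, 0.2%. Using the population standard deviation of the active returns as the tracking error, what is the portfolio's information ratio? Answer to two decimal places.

0.59

r̄ = (3.5 − 0.9 + 1.4 + 0 − 0.2 + 1.7 + 0.2) / 7 = 5.70 / 7 = 0.8143%
Σ(r − r̄)² = (3.5 − 0.8143)² + (-0.9 − 0.8143)² + (1.4 − 0.8143)² + … = 13.3486
σ = √[13.3486 / 7] = 1.3809%
IR = r̄ / tracking error = 0.8143 / 1.3809 = 0.5897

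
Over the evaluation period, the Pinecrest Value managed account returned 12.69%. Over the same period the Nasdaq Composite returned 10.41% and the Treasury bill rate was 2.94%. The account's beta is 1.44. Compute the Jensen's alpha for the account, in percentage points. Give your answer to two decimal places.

CAPM expected return = Rf + β(Rm − Rf) = 2.94% + 1.44 × (10.41% − 2.94%) = 2.94 + 1.44 × 7.47 = 13.6968%
Jensen's α = Rp − E[R] = 12.69% − 13.6968% = -1.0068

-1.01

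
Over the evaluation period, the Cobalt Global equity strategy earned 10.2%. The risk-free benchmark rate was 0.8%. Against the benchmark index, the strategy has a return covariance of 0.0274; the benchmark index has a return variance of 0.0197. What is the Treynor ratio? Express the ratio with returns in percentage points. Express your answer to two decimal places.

β = Cov / Var = 0.0274 / 0.0197 = 1.3909
Treynor = (Rp − Rf) / β = (10.2% − 0.8%) / 1.3909 = 9.40 / 1.3909 = 6.7582

6.76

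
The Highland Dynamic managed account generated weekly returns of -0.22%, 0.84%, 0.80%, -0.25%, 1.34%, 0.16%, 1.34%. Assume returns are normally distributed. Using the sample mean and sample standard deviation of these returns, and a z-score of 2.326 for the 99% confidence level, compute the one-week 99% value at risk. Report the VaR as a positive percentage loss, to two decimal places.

1.01

μ = (-0.22 + 0.84 + 0.8 − 0.25 + 1.34 + 0.16 + 1.34) / 7 = 0.5729%
Sample std dev = √[2.7761 / 6] = 0.6802%
VaR = −(μ − z·σ) = −(0.5729 − 2.326 × 0.6802) = −(-1.0092) = 1.0092%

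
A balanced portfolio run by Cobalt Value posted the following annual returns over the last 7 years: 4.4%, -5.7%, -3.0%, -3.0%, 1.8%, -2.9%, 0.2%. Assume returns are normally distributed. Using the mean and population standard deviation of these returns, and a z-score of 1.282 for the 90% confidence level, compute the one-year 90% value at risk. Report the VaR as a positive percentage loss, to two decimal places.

5.28

r̄ = (4.4 − 5.7 − 3 − 3 + 1.8 − 2.9 + 0.2) / 7 = -1.1714%
Σ(r − r̄)² = 71.9343; population σ = √(71.9343/7) = 3.2057%
VaR = −(r̄ − z·σ) = −(-1.1714 − 1.282 × 3.2057) = −(-5.2811) = 5.2811%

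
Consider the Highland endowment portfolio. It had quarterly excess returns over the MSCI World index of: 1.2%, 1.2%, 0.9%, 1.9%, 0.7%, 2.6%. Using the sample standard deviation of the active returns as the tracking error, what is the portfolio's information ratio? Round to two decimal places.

r̄ = (1.2 + 1.2 + 0.9 + 1.9 + 0.7 + 2.6) / 6 = 8.50 / 6 = 1.4167%
Σ(r − r̄)² = (1.2 − 1.4167)² + (1.2 − 1.4167)² + (0.9 − 1.4167)² + … = 2.5083
sample σ = √(2.5083 / 5) = √0.5017 = 0.7083%
IR = r̄ / tracking error = 1.4167 / 0.7083 = 2.0001

2.00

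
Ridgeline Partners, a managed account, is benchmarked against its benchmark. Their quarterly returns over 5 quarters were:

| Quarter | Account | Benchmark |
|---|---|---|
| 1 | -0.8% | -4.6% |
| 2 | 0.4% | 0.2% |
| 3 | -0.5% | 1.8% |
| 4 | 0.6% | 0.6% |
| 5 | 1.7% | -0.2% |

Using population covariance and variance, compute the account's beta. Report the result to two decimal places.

r̄p = 0.2800%,  r̄m = -0.4400%
Cov = Σ(rp − r̄p)(rm − r̄m) / 5 = 0.6992
Var(rm) = Σ(rm − r̄m)² / 5 = 4.7744
β = Cov / Var = 0.6992 / 4.7744 = 0.1464

0.15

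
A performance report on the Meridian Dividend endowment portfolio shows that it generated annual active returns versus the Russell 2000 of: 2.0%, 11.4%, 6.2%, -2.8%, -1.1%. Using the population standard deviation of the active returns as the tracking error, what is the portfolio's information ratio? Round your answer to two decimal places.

0.61

r̄ = (2 + 11.4 + 6.2 − 2.8 − 1.1) / 5 = 3.1400%
Σ(r − r̄)² = (2 − 3.1400)² + (11.4 − 3.1400)² + … = 132.1520
σ = √[132.1520 / 5] = 5.1411%
IR = r̄ / tracking error = 3.1400 / 5.1411 = 0.6108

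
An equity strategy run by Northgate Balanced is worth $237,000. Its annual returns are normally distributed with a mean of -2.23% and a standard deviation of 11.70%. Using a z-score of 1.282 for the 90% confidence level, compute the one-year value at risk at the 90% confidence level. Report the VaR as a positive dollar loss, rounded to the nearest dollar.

$40,834

Return at the 90% tail: μ − z·σ = -2.23% − 1.282 × 11.70% = -2.23 − 14.9994 = -17.2294%
VaR = −(-17.2294%) × $237,000 = 17.2294% × $237,000 = $40,834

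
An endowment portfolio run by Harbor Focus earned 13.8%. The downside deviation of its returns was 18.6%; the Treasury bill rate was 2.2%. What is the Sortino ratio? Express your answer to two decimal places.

Sortino = (Rp − Rf) / σd = (13.8% − 2.2%) / 18.6% = 11.60% / 18.6% = 0.6237

0.62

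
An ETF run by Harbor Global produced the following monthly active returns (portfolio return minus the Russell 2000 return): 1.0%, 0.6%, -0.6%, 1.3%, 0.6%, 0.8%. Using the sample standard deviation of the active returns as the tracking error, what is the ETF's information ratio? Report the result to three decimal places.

0.945

r̄ = (1 + 0.6 − 0.6 + 1.3 + 0.6 + 0.8) / 6 = 3.70 / 6 = 0.6167%
Sample std dev = √[2.1283 / 5] = 0.6524%
IR = r̄ / tracking error = 0.6167 / 0.6524 = 0.9453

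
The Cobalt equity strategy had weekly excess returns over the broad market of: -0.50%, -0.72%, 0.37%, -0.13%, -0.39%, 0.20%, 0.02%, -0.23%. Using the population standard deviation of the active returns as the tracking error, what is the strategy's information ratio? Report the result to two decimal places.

-0.51

r̄ = (-0.5 − 0.72 + 0.37 − 0.13 − 0.39 + 0.2 + 0.02 − 0.23) / 8 = -1.380 / 8 = -0.1725%
Σ(r − r̄)² = (-0.5 − (-0.1725))² + (-0.72 − (-0.1725))² + … = 0.9296
σ = √[0.9296 / 8] = 0.3409%
IR = r̄ / tracking error = -0.1725 / 0.3409 = -0.5060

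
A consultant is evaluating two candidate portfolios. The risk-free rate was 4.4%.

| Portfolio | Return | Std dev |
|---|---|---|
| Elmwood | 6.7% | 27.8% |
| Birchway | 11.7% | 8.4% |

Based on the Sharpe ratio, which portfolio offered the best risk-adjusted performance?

Birchway

Elmwood: Sharpe ratio = (6.7% − 4.4%) / 27.8% = 0.083
Birchway: Sharpe ratio = (11.7% − 4.4%) / 8.4% = 0.869
Highest: Birchway (0.869).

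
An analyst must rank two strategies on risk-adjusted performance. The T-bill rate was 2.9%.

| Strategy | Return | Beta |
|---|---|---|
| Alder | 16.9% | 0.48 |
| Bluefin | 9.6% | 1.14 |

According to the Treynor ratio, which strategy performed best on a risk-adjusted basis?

Alder

Alder: Treynor = (16.9% − 2.9%) / 0.48 = 29.167
Bluefin: Treynor = (9.6% − 2.9%) / 1.14 = 5.877
Highest: Alder (29.167).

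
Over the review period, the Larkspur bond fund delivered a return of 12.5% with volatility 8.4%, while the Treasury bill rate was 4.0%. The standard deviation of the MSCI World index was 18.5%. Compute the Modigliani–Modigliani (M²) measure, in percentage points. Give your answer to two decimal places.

22.72

Sharpe = (Rp − Rf) / σp = (12.5% − 4.0%) / 8.4% = 1.0119
M² = Rf + Sharpe × σm = 4.0% + 1.0119 × 18.5% = 22.7202%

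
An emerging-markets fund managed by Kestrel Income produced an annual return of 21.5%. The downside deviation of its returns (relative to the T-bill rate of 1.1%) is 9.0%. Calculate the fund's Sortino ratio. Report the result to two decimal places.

2.27

Sortino = (Rp − Rf) / σd = (21.5% − 1.1%) / 9.0% = 20.40% / 9.0% = 2.2667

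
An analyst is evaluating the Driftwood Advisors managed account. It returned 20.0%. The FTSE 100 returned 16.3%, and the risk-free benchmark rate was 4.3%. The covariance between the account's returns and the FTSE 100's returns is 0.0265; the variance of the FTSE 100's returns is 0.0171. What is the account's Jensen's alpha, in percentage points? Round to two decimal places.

β = Cov / Var = 0.0265 / 0.0171 = 1.5497
E[R] = Rf + β(Rm − Rf) = 4.3% + 1.5497 × (16.3% − 4.3%) = 22.8964%
α = Rp − E[R] = 20.0% − 22.8964% = -2.8964

-2.90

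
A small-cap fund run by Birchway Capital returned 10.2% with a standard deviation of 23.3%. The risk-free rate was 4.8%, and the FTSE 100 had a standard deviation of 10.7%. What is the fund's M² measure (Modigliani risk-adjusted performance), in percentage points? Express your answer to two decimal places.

7.28

Sharpe = (Rp − Rf) / σp = (10.2% − 4.8%) / 23.3% = 0.2318
M² = Rf + Sharpe × σm = 4.8% + 0.2318 × 10.7% = 7.2803%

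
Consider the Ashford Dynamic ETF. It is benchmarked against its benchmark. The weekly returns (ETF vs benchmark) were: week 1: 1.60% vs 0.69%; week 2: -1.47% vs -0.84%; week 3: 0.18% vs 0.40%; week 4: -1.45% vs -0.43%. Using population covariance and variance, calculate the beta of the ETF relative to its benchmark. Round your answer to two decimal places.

r̄p = -0.2850%,  r̄m = -0.0450%
Cov = Σ(rp − r̄p)(rm − r̄m) / 4 = 0.7458
Var(rm) = Σ(rm − r̄m)² / 4 = 0.3796
β = Cov / Var = 0.7458 / 0.3796 = 1.9647

1.96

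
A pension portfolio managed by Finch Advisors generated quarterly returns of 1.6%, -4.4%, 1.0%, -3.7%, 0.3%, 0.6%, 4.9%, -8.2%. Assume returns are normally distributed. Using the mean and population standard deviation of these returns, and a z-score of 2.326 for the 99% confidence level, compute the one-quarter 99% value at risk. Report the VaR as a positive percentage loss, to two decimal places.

r̄ = (1.6 − 4.4 + 1 − 3.7 + 0.3 + 0.6 + 4.9 − 8.2) / 8 = -7.90 / 8 = -0.9875%
Population std dev = √[120.5088 / 8] = 3.8812%
VaR = −(r̄ − z·σ) = −(-0.9875 − 2.326 × 3.8812) = −(-10.0152) = 10.0152%

10.02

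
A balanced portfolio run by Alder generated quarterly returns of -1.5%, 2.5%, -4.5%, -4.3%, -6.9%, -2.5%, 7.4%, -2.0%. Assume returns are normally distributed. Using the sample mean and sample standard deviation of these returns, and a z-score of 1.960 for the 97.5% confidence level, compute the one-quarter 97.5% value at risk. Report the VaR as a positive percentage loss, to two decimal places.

10.32

r̄ = (-1.5 + 2.5 − 4.5 − 4.3 − 6.9 − 2.5 + 7.4 − 2) / 8 = -1.4750%
Σ(r − r̄)² = 142.4550; sample σ = √(142.4550/7) = 4.5112%
VaR = −(r̄ − z·σ) = −(-1.4750 − 1.960 × 4.5112) = −(-10.3170) = 10.3170%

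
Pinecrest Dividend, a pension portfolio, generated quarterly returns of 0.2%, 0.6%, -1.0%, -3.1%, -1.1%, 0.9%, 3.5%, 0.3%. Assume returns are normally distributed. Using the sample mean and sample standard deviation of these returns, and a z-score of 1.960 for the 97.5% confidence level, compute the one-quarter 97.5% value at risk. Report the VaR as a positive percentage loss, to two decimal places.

r̄ = (0.2 + 0.6 − 1 − 3.1 − 1.1 + 0.9 + 3.5 + 0.3) / 8 = 0.0375%
Σ(r − r̄)² = 25.3588; sample σ = √(25.3588/7) = 1.9033%
VaR = −(r̄ − z·σ) = −(0.0375 − 1.960 × 1.9033) = −(-3.6930) = 3.6930%

3.69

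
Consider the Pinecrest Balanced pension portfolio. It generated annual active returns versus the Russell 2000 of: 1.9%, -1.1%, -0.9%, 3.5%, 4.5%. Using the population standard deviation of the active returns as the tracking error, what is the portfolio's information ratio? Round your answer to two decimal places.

μ = (1.9 − 1.1 − 0.9 + 3.5 + 4.5) / 5 = 1.5800%
Σ(r − μ)² = 25.6480; population σ = √(25.6480/5) = 2.2649%
IR = μ / tracking error = 1.5800 / 2.2649 = 0.6976

0.70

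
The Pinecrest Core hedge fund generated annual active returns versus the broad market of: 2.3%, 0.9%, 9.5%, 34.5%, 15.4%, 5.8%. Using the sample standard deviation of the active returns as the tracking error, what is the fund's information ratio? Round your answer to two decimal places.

0.91

Mean return r̄ = 68.40 / 6 = 11.4000%
Sample std dev = √[777.6400 / 5] = 12.4711%
IR = r̄ / tracking error = 11.4000 / 12.4711 = 0.9141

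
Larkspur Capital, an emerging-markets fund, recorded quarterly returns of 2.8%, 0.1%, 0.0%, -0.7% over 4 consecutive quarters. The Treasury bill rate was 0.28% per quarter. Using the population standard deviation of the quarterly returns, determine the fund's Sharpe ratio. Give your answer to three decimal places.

0.202

μ = (2.8 + 0.1 + 0 − 0.7) / 4 = 2.20 / 4 = 0.5500%
Population std dev = √[7.1300 / 4] = 1.3351%
Sharpe = (μ − rf) / σ = (0.5500 − 0.28) / 1.3351 = 0.2700 / 1.3351 = 0.2022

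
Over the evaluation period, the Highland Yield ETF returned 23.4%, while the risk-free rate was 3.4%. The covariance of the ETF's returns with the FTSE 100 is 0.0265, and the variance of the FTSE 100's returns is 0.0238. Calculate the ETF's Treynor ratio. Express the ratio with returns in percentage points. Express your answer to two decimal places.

β = Cov / Var = 0.0265 / 0.0238 = 1.1134
Treynor = (Rp − Rf) / β = (23.4% − 3.4%) / 1.1134 = 20.00 / 1.1134 = 17.9630

17.96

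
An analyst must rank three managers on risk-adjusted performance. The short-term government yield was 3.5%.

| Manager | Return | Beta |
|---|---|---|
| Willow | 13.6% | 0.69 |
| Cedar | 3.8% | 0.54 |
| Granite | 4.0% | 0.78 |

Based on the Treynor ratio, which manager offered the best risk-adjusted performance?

Willow

Willow: Treynor = (13.6% − 3.5%) / 0.69 = 14.638
Cedar: Treynor = (3.8% − 3.5%) / 0.54 = 0.556
Granite: Treynor = (4.0% − 3.5%) / 0.78 = 0.641
Highest: Willow (14.638).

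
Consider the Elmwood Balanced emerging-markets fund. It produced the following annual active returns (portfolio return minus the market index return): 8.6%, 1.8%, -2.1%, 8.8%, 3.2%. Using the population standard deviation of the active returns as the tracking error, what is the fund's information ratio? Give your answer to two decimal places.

0.97

Mean return r̄ = 20.30 / 5 = 4.0600%
Σ(r − r̄)² = 86.8720; population σ = √(86.8720/5) = 4.1683%
IR = r̄ / tracking error = 4.0600 / 4.1683 = 0.9740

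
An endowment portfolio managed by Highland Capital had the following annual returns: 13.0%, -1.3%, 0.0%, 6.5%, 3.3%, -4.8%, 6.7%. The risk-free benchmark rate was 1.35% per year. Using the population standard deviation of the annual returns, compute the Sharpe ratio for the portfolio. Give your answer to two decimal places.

μ = (13 − 1.3 + 0 + 6.5 + 3.3 − 4.8 + 6.7) / 7 = 3.3429%
Σ(r − μ)² = 213.5371; population σ = √(213.5371/7) = 5.5232%
Sharpe = (μ − rf) / σ = (3.3429 − 1.35) / 5.5232 = 1.9929 / 5.5232 = 0.3608

0.36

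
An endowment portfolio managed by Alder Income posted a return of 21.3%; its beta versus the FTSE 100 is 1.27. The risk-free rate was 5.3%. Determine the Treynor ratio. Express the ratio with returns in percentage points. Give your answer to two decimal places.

Treynor = (Rp − Rf) / β = (21.3% − 5.3%) / 1.27 = 16.00 / 1.27 = 12.5984

12.60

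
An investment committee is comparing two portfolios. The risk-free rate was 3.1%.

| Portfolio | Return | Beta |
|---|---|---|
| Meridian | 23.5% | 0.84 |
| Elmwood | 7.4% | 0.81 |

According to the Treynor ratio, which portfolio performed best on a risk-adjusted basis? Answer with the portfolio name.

Meridian

Meridian: Treynor = (23.5% − 3.1%) / 0.84 = 24.286
Elmwood: Treynor = (7.4% − 3.1%) / 0.81 = 5.309
Highest: Meridian (24.286).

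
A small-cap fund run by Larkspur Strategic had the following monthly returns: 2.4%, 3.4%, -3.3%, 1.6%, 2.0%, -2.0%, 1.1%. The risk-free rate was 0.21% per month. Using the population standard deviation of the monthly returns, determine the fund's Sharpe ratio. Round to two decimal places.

0.23

Mean return r̄ = 5.20 / 7 = 0.7429%
Σ(r − r̄)² = (2.4 − 0.7429)² + (3.4 − 0.7429)² + … = 36.1171
population σ = √(36.1171 / 7) = √5.1596 = 2.2715%
Sharpe = (r̄ − rf) / σ = (0.7429 − 0.21) / 2.2715 = 0.5329 / 2.2715 = 0.2346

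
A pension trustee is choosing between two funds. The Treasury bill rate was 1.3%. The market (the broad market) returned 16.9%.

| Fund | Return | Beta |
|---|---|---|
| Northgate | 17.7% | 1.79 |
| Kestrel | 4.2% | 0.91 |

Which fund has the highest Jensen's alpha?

Kestrel

Northgate: α = 17.7% − [1.3% + 1.79 × (16.9% − 1.3%)] = -11.524
Kestrel: α = 4.2% − [1.3% + 0.91 × (16.9% − 1.3%)] = -11.296
Highest: Kestrel (-11.296).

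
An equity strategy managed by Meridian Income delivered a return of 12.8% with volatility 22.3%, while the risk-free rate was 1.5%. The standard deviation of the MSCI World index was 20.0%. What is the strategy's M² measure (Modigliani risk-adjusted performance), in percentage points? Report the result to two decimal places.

11.63

Sharpe = (Rp − Rf) / σp = (12.8% − 1.5%) / 22.3% = 0.5067
M² = Rf + Sharpe × σm = 1.5% + 0.5067 × 20.0% = 11.6340%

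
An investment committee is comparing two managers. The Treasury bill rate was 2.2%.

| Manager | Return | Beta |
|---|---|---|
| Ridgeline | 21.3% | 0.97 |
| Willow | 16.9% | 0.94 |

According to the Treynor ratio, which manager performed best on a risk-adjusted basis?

Ridgeline: Treynor = (21.3% − 2.2%) / 0.97 = 19.691
Willow: Treynor = (16.9% − 2.2%) / 0.94 = 15.638
Highest: Ridgeline (19.691).

Ridgeline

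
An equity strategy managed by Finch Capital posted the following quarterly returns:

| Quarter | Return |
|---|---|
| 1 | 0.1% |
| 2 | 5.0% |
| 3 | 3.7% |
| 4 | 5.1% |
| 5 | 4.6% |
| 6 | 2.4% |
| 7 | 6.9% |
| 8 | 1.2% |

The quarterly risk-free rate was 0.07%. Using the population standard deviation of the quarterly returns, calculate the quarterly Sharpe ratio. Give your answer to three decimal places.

1.686

r̄ = (0.1 + 5 + 3.7 + 5.1 + 4.6 + 2.4 + 6.9 + 1.2) / 8 = 29.00 / 8 = 3.6250%
Σ(r − r̄)² = (0.1 − 3.6250)² + (5 − 3.6250)² + (3.7 − 3.6250)² + … = 35.5550
σ = √[35.5550 / 8] = 2.1082%
Sharpe = (r̄ − rf) / σ = (3.6250 − 0.07) / 2.1082 = 3.5550 / 2.1082 = 1.6863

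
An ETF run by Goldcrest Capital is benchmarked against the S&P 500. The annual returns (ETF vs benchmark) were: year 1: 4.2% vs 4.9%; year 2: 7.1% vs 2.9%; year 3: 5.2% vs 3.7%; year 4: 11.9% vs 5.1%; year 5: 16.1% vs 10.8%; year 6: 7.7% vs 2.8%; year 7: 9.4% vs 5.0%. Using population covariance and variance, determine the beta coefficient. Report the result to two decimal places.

1.21

r̄p = 8.8000%,  r̄m = 5.0286%
Cov = Σ(rp − r̄p)(rm − r̄m) / 7 = 7.6829
Var(rm) = Σ(rm − r̄m)² / 7 = 6.3706
β = Cov / Var = 7.6829 / 6.3706 = 1.2060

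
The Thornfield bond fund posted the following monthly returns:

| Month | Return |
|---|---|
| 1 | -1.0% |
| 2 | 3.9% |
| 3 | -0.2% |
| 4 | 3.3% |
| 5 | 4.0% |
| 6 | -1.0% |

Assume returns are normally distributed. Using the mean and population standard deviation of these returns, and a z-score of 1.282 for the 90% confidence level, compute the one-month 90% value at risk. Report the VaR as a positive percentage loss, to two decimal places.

Mean return μ = 9.00 / 6 = 1.5000%
Σ(r − μ)² = (-1 − 1.5000)² + (3.9 − 1.5000)² + … = 30.6400
σ = √[30.6400 / 6] = 2.2598%
VaR = −(μ − z·σ) = −(1.5000 − 1.282 × 2.2598) = −(-1.3971) = 1.3971%

1.40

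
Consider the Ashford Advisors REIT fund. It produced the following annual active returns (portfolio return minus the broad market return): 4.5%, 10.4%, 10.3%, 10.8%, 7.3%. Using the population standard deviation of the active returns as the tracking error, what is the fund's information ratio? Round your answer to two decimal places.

r̄ = (4.5 + 10.4 + 10.3 + 10.8 + 7.3) / 5 = 43.30 / 5 = 8.6600%
Population σ = √[Σ(r − r̄)² / 5] = √[29.4520 / 5] = √5.8904 = 2.4270%
IR = r̄ / tracking error = 8.6600 / 2.4270 = 3.5682

3.57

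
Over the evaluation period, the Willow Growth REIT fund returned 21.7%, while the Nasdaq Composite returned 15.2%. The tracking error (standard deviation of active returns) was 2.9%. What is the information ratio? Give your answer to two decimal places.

IR = (Rp − Rb) / TE = (21.7% − 15.2%) / 2.9% = 6.50% / 2.9% = 2.2414

2.24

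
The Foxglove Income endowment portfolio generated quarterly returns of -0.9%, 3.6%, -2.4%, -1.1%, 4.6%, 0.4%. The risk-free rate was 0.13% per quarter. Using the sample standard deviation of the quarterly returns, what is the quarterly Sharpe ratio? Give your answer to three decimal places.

Mean return r̄ = 4.20 / 6 = 0.7000%
Σ(r − r̄)² = (-0.9 − 0.7000)² + (3.6 − 0.7000)² + … = 39.1200
sample σ = √(39.1200 / 5) = √7.8240 = 2.7971%
Sharpe = (r̄ − rf) / σ = (0.7000 − 0.13) / 2.7971 = 0.5700 / 2.7971 = 0.2038

0.204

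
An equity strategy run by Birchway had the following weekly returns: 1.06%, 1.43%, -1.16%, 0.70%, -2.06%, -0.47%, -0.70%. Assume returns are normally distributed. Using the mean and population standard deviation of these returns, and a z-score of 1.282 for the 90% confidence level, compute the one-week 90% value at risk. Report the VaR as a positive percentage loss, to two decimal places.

1.68

r̄ = (1.06 + 1.43 − 1.16 + 0.7 − 2.06 − 0.47 − 0.7) / 7 = -1.200 / 7 = -0.1714%
Σ(r − r̄)² = 9.7529; population σ = √(9.7529/7) = 1.1804%
VaR = −(r̄ − z·σ) = −(-0.1714 − 1.282 × 1.1804) = −(-1.6847) = 1.6847%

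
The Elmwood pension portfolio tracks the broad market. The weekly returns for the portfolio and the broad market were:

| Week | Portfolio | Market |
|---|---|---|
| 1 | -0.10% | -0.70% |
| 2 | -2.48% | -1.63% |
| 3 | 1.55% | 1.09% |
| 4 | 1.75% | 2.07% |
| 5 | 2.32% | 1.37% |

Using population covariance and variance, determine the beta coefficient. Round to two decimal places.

1.18

r̄p = 0.6080%,  r̄m = 0.4400%
Cov = Σ(rp − r̄p)(rm − r̄m) / 5 = 2.2530
Var(rm) = Σ(rm − r̄m)² / 5 = 1.9058
β = Cov / Var = 2.2530 / 1.9058 = 1.1822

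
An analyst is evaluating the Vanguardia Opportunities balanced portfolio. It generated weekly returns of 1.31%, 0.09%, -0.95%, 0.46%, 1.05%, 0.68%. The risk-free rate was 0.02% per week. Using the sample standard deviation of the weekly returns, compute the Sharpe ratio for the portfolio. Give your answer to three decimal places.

0.522

r̄ = (1.31 + 0.09 − 0.95 + 0.46 + 1.05 + 0.68) / 6 = 2.640 / 6 = 0.4400%
Σ(r − r̄)² = (1.31 − 0.4400)² + (0.09 − 0.4400)² + (-0.95 − 0.4400)² + … = 3.2416
σ = √[3.2416 / 5] = 0.8052%
Sharpe = (r̄ − rf) / σ = (0.4400 − 0.02) / 0.8052 = 0.4200 / 0.8052 = 0.5216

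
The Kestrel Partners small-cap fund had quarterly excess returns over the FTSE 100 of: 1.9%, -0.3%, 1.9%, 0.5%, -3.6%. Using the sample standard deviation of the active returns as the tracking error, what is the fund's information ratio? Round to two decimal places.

0.04

r̄ = (1.9 − 0.3 + 1.9 + 0.5 − 3.6) / 5 = 0.0800%
Sample std dev = √[20.4880 / 4] = 2.2632%
IR = r̄ / tracking error = 0.0800 / 2.2632 = 0.0353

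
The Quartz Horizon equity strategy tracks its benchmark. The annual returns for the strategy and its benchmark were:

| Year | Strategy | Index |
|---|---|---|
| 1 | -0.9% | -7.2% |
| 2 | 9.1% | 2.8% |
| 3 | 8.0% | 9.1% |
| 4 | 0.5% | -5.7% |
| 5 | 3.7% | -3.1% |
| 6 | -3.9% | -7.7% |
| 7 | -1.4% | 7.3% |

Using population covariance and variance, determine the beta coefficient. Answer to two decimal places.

0.41

r̄p = 2.1571%,  r̄m = -0.6429%
Cov = Σ(rp − r̄p)(rm − r̄m) / 7 = 17.1367
Var(rm) = Σ(rm − r̄m)² / 7 = 42.0396
β = Cov / Var = 17.1367 / 42.0396 = 0.4076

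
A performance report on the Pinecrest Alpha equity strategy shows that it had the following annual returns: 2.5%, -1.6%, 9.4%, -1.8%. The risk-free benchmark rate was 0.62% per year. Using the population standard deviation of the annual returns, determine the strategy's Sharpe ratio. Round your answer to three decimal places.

μ = (2.5 − 1.6 + 9.4 − 1.8) / 4 = 8.50 / 4 = 2.1250%
Σ(r − μ)² = (2.5 − 2.1250)² + (-1.6 − 2.1250)² + (9.4 − 2.1250)² + … = 82.3475
population σ = √(82.3475 / 4) = √20.5869 = 4.5373%
Sharpe = (μ − rf) / σ = (2.1250 − 0.62) / 4.5373 = 1.5050 / 4.5373 = 0.3317

0.332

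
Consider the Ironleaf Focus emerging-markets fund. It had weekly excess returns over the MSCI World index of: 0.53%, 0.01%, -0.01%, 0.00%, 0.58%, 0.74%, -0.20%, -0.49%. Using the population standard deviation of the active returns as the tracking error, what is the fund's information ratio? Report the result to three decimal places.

0.363

r̄ = (0.53 + 0.01 − 0.01 + 0 + 0.58 + 0.74 − 0.2 − 0.49) / 8 = 1.160 / 8 = 0.1450%
Σ(r − r̄)² = (0.53 − 0.1450)² + (0.01 − 0.1450)² + (-0.01 − 0.1450)² + … = 1.2770
σ = √[1.2770 / 8] = 0.3995%
IR = r̄ / tracking error = 0.1450 / 0.3995 = 0.3630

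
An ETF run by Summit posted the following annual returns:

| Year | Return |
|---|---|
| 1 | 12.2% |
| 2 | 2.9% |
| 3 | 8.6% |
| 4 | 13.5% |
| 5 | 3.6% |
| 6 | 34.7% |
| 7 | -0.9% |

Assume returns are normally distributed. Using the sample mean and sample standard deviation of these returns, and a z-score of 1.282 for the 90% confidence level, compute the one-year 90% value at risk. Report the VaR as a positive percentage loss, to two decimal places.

4.48

r̄ = (12.2 + 2.9 + 8.6 + 13.5 + 3.6 + 34.7 − 0.9) / 7 = 10.6571%
Sample std dev = √[836.2971 / 6] = 11.8061%
VaR = −(r̄ − z·σ) = −(10.6571 − 1.282 × 11.8061) = −(-4.4783) = 4.4783%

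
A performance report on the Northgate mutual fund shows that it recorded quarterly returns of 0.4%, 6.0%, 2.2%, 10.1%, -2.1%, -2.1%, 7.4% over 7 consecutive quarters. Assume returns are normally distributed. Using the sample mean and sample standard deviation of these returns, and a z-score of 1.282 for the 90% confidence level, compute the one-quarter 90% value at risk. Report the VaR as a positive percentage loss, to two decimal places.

3.02

r̄ = (0.4 + 6 + 2.2 + 10.1 − 2.1 − 2.1 + 7.4) / 7 = 3.1286%
Sample σ = √[Σ(r − r̄)² / 6] = √[138.0743 / 6] = √23.0124 = 4.7971%
VaR = −(r̄ − z·σ) = −(3.1286 − 1.282 × 4.7971) = −(-3.0213) = 3.0213%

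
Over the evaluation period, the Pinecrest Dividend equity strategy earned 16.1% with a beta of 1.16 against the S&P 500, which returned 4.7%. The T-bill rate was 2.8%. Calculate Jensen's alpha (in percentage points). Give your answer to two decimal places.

11.10

CAPM expected return = Rf + β(Rm − Rf) = 2.8% + 1.16 × (4.7% − 2.8%) = 2.8 + 1.16 × 1.90 = 5.0040%
Jensen's α = Rp − E[R] = 16.1% − 5.0040% = 11.0960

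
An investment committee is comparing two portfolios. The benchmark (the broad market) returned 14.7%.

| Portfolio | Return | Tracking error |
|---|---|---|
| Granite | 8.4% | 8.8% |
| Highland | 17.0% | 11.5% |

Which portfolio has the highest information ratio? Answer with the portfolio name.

Highland

Granite: IR = (8.4% − 14.7%) / 8.8% = -0.716
Highland: IR = (17.0% − 14.7%) / 11.5% = 0.200
Highest: Highland (0.200).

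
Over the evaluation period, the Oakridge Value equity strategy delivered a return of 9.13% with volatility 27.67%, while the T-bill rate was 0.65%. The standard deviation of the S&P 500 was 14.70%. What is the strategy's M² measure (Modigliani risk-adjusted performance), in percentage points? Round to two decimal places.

5.16

Sharpe = (Rp − Rf) / σp = (9.13% − 0.65%) / 27.67% = 0.3065
M² = Rf + Sharpe × σm = 0.65% + 0.3065 × 14.70% = 5.1556%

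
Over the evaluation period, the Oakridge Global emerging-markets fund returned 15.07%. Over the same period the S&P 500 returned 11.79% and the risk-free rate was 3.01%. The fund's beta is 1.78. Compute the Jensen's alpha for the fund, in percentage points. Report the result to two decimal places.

CAPM expected return = Rf + β(Rm − Rf) = 3.01% + 1.78 × (11.79% − 3.01%) = 3.01 + 1.78 × 8.78 = 18.6384%
Jensen's α = Rp − E[R] = 15.07% − 18.6384% = -3.5684

-3.57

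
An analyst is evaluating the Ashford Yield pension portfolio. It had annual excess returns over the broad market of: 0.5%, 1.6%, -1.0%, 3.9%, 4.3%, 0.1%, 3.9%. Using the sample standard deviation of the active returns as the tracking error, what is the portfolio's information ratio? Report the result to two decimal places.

0.89

r̄ = (0.5 + 1.6 − 1 + 3.9 + 4.3 + 0.1 + 3.9) / 7 = 1.9000%
Sample std dev = √[27.4600 / 6] = 2.1393%
IR = r̄ / tracking error = 1.9000 / 2.1393 = 0.8881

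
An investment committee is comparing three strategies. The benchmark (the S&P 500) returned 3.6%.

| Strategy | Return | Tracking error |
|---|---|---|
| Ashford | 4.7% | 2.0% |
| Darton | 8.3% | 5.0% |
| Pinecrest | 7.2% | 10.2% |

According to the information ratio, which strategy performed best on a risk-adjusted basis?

Darton

Ashford: IR = (4.7% − 3.6%) / 2.0% = 0.550
Darton: IR = (8.3% − 3.6%) / 5.0% = 0.940
Pinecrest: IR = (7.2% − 3.6%) / 10.2% = 0.353
Highest: Darton (0.940).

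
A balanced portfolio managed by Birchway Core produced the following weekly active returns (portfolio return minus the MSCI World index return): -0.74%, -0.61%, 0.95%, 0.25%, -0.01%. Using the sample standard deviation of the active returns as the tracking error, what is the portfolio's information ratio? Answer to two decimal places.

-0.05

r̄ = (-0.74 − 0.61 + 0.95 + 0.25 − 0.01) / 5 = -0.0320%
Sample σ = √[Σ(r − r̄)² / 4] = √[1.8797 / 4] = √0.4699 = 0.6855%
IR = r̄ / tracking error = -0.0320 / 0.6855 = -0.0467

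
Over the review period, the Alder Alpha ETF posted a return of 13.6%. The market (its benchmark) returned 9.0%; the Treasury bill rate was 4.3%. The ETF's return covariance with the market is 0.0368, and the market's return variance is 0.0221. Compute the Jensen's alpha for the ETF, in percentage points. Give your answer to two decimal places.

1.47

β = Cov / Var = 0.0368 / 0.0221 = 1.6652
E[R] = Rf + β(Rm − Rf) = 4.3% + 1.6652 × (9.0% − 4.3%) = 12.1264%
α = Rp − E[R] = 13.6% − 12.1264% = 1.4736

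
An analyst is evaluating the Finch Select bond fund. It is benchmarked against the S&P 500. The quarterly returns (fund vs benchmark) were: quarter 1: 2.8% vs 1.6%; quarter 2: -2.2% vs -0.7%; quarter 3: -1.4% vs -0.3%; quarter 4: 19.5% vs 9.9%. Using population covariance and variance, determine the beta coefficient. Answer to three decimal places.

2.044

r̄p = 4.6750%,  r̄m = 2.6250%
Cov = Σ(rp − r̄p)(rm − r̄m) / 4 = 37.6006
Var(rm) = Σ(rm − r̄m)² / 4 = 18.3969
β = Cov / Var = 37.6006 / 18.3969 = 2.0439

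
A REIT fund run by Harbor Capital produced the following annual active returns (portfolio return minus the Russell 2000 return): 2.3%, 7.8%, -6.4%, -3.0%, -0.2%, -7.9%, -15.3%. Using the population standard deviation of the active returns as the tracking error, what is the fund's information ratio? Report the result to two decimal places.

-0.47

r̄ = (2.3 + 7.8 − 6.4 − 3 − 0.2 − 7.9 − 15.3) / 7 = -3.2429%
Population std dev = √[339.0171 / 7] = 6.9592%
IR = r̄ / tracking error = -3.2429 / 6.9592 = -0.4660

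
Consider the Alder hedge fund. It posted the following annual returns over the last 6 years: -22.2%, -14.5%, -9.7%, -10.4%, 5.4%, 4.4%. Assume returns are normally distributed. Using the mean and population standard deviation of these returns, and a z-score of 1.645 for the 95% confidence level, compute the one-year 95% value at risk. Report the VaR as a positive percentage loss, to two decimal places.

24.09

r̄ = (-22.2 − 14.5 − 9.7 − 10.4 + 5.4 + 4.4) / 6 = -47.00 / 6 = -7.8333%
Σ(r − r̄)² = (-22.2 − (-7.8333))² + (-14.5 − (-7.8333))² + (-9.7 − (-7.8333))² + … = 585.6933
population σ = √(585.6933 / 6) = √97.6156 = 9.8801%
VaR = −(r̄ − z·σ) = −(-7.8333 − 1.645 × 9.8801) = −(-24.0861) = 24.0861%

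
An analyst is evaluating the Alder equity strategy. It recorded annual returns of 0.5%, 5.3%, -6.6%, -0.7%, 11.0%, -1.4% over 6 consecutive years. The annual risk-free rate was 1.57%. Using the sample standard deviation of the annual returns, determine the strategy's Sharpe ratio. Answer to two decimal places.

r̄ = (0.5 + 5.3 − 6.6 − 0.7 + 11 − 1.4) / 6 = 1.3500%
Σ(r − r̄)² = 184.4150; sample σ = √(184.4150/5) = 6.0731%
Sharpe = (r̄ − rf) / σ = (1.3500 − 1.57) / 6.0731 = -0.2200 / 6.0731 = -0.0362

-0.04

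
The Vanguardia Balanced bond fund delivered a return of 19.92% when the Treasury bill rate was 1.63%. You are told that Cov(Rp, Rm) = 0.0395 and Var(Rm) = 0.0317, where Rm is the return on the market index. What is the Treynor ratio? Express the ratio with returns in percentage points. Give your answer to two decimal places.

14.68

β = Cov / Var = 0.0395 / 0.0317 = 1.2461
Treynor = (Rp − Rf) / β = (19.92% − 1.63%) / 1.2461 = 18.29 / 1.2461 = 14.6778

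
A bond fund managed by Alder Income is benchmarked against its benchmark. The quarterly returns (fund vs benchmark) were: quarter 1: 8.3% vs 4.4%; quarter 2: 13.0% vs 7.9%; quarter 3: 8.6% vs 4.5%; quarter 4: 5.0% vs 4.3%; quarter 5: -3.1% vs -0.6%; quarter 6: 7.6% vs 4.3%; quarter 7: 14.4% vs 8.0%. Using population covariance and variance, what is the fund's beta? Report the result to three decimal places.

r̄p = 7.6857%,  r̄m = 4.6857%
Cov = Σ(rp − r̄p)(rm − r̄m) / 7 = 13.8669
Var(rm) = Σ(rm − r̄m)² / 7 = 7.0955
β = Cov / Var = 13.8669 / 7.0955 = 1.9543

1.954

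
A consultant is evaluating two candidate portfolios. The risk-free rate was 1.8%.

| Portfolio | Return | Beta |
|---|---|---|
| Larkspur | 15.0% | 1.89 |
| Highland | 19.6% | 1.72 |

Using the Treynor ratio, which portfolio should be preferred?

Larkspur: Treynor = (15.0% − 1.8%) / 1.89 = 6.984
Highland: Treynor = (19.6% − 1.8%) / 1.72 = 10.349
Highest: Highland (10.349).

Highland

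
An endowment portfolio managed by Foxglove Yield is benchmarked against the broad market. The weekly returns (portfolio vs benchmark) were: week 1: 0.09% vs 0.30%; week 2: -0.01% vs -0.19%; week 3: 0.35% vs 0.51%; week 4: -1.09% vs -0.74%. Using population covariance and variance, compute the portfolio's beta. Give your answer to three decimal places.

1.069

r̄p = -0.1650%,  r̄m = -0.0300%
Cov = Σ(rp − r̄p)(rm − r̄m) / 4 = 0.2486
Var(rm) = Σ(rm − r̄m)² / 4 = 0.2326
β = Cov / Var = 0.2486 / 0.2326 = 1.0688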